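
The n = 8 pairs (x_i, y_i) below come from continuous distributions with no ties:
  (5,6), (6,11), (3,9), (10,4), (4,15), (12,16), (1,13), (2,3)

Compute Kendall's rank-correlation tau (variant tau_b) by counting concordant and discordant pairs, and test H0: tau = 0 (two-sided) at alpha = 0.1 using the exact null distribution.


Step 1: Enumerate the 28 unordered pairs (i,j) with i<j and classify each by sign(x_j-x_i) * sign(y_j-y_i).
  (1,2):dx=+1,dy=+5->C; (1,3):dx=-2,dy=+3->D; (1,4):dx=+5,dy=-2->D; (1,5):dx=-1,dy=+9->D
  (1,6):dx=+7,dy=+10->C; (1,7):dx=-4,dy=+7->D; (1,8):dx=-3,dy=-3->C; (2,3):dx=-3,dy=-2->C
  (2,4):dx=+4,dy=-7->D; (2,5):dx=-2,dy=+4->D; (2,6):dx=+6,dy=+5->C; (2,7):dx=-5,dy=+2->D
  (2,8):dx=-4,dy=-8->C; (3,4):dx=+7,dy=-5->D; (3,5):dx=+1,dy=+6->C; (3,6):dx=+9,dy=+7->C
  (3,7):dx=-2,dy=+4->D; (3,8):dx=-1,dy=-6->C; (4,5):dx=-6,dy=+11->D; (4,6):dx=+2,dy=+12->C
  (4,7):dx=-9,dy=+9->D; (4,8):dx=-8,dy=-1->C; (5,6):dx=+8,dy=+1->C; (5,7):dx=-3,dy=-2->C
  (5,8):dx=-2,dy=-12->C; (6,7):dx=-11,dy=-3->C; (6,8):dx=-10,dy=-13->C; (7,8):dx=+1,dy=-10->D
Step 2: C = 16, D = 12, total pairs = 28.
Step 3: tau = (C - D)/(n(n-1)/2) = (16 - 12)/28 = 0.142857.
Step 4: Exact two-sided p-value (enumerate n! = 40320 permutations of y under H0): p = 0.719544.
Step 5: alpha = 0.1. fail to reject H0.

tau_b = 0.1429 (C=16, D=12), p = 0.719544, fail to reject H0.


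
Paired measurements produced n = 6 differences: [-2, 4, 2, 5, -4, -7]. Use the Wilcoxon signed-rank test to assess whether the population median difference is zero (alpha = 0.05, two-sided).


Step 1: Drop any zero differences (none here) and take |d_i|.
|d| = [2, 4, 2, 5, 4, 7]
Step 2: Midrank |d_i| (ties get averaged ranks).
ranks: |2|->1.5, |4|->3.5, |2|->1.5, |5|->5, |4|->3.5, |7|->6
Step 3: Attach original signs; sum ranks with positive sign and with negative sign.
W+ = 3.5 + 1.5 + 5 = 10
W- = 1.5 + 3.5 + 6 = 11
(Check: W+ + W- = 21 should equal n(n+1)/2 = 21.)
Step 4: Test statistic W = min(W+, W-) = 10.
Step 5: Ties in |d|, so use the tie-corrected normal approximation.
        E[W] = n(n+1)/4 = 6*7/4 = 10.5.
        Tie groups: |d|=2 (t=2), |d|=4 (t=2); sum(t^3 - t) = 12.
        Var[W] = n(n+1)(2n+1)/24 - sum(t^3-t)/48 = 546/24 - 12/48 = 22.5.
        z = (W - E[W]) / sqrt(Var[W]) = (10 - 10.5) / 4.7434 = -0.1054.
        Two-sided p = 2*Phi(z) = 0.916051.
Step 6: alpha = 0.05. fail to reject H0.

W+ = 10, W- = 11, W = min = 10, p = 0.916051, fail to reject H0.


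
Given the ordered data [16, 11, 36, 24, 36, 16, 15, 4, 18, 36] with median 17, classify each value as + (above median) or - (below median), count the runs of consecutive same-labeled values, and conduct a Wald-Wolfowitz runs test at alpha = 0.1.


Step 1: Compute median = 17; label A = above, B = below.
Labels in order: BBAAABBBAA  (n_A = 5, n_B = 5)
Step 2: Count runs R = 4.
Step 3: Under H0 (random ordering), E[R] = 2*n_A*n_B/(n_A+n_B) + 1 = 2*5*5/10 + 1 = 6.0000.
        Var[R] = 2*n_A*n_B*(2*n_A*n_B - n_A - n_B) / ((n_A+n_B)^2 * (n_A+n_B-1)) = 2000/900 = 2.2222.
        SD[R] = 1.4907.
Step 4: Continuity-corrected z = (R + 0.5 - E[R]) / SD[R] = (4 + 0.5 - 6.0000) / 1.4907 = -1.0062.
Step 5: Two-sided p-value via normal approximation = 2*(1 - Phi(|z|)) = 0.314305.
Step 6: alpha = 0.1. fail to reject H0.

R = 4, z = -1.0062, p = 0.314305, fail to reject H0.


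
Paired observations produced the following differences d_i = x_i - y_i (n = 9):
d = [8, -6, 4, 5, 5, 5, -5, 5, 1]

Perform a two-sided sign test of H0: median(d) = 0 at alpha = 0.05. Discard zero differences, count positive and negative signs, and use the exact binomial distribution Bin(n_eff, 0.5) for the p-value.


Step 1: Discard zero differences. Original n = 9; n_eff = number of nonzero differences = 9.
Nonzero differences (with sign): +8, -6, +4, +5, +5, +5, -5, +5, +1
Step 2: Count signs: positive = 7, negative = 2.
Step 3: Under H0: P(positive) = 0.5, so the number of positives S ~ Bin(9, 0.5).
Step 4: Two-sided exact p-value = sum of Bin(9,0.5) probabilities at or below the observed probability = 0.179688.
Step 5: alpha = 0.05. fail to reject H0.

n_eff = 9, pos = 7, neg = 2, p = 0.179688, fail to reject H0.


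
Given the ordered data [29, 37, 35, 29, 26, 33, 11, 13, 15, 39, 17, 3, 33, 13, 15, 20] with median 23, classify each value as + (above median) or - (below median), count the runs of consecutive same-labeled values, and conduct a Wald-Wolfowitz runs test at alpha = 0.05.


Step 1: Compute median = 23; label A = above, B = below.
Labels in order: AAAAAABBBABBABBB  (n_A = 8, n_B = 8)
Step 2: Count runs R = 6.
Step 3: Under H0 (random ordering), E[R] = 2*n_A*n_B/(n_A+n_B) + 1 = 2*8*8/16 + 1 = 9.0000.
        Var[R] = 2*n_A*n_B*(2*n_A*n_B - n_A - n_B) / ((n_A+n_B)^2 * (n_A+n_B-1)) = 14336/3840 = 3.7333.
        SD[R] = 1.9322.
Step 4: Continuity-corrected z = (R + 0.5 - E[R]) / SD[R] = (6 + 0.5 - 9.0000) / 1.9322 = -1.2939.
Step 5: Two-sided p-value via normal approximation = 2*(1 - Phi(|z|)) = 0.195709.
Step 6: alpha = 0.05. fail to reject H0.

R = 6, z = -1.2939, p = 0.195709, fail to reject H0.


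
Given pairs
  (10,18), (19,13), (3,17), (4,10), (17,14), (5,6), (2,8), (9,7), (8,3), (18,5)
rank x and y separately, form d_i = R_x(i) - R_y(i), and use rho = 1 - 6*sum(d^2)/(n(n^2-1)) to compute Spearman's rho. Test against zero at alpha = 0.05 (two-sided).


Step 1: Rank x and y separately (midranks; no ties here).
rank(x): 10->7, 19->10, 3->2, 4->3, 17->8, 5->4, 2->1, 9->6, 8->5, 18->9
rank(y): 18->10, 13->7, 17->9, 10->6, 14->8, 6->3, 8->5, 7->4, 3->1, 5->2
Step 2: d_i = R_x(i) - R_y(i); compute d_i^2.
  (7-10)^2=9, (10-7)^2=9, (2-9)^2=49, (3-6)^2=9, (8-8)^2=0, (4-3)^2=1, (1-5)^2=16, (6-4)^2=4, (5-1)^2=16, (9-2)^2=49
sum(d^2) = 162.
Step 3: rho = 1 - 6*162 / (10*(10^2 - 1)) = 1 - 972/990 = 0.018182.
Step 4: Under H0, t = rho * sqrt((n-2)/(1-rho^2)) = 0.0514 ~ t(8).
Step 5: Two-sided p-value from the t-distribution with 8 df = 0.960240.
Step 6: alpha = 0.05. fail to reject H0.

rho = 0.0182, p = 0.960240, fail to reject H0 at alpha = 0.05.


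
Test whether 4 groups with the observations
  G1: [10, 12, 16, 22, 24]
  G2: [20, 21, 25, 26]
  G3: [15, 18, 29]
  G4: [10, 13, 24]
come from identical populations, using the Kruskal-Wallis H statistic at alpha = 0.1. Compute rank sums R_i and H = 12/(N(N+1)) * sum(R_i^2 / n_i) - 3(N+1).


Step 1: Combine all N = 15 observations and assign midranks.
sorted (value, group, rank): (10,G1,1.5), (10,G4,1.5), (12,G1,3), (13,G4,4), (15,G3,5), (16,G1,6), (18,G3,7), (20,G2,8), (21,G2,9), (22,G1,10), (24,G1,11.5), (24,G4,11.5), (25,G2,13), (26,G2,14), (29,G3,15)
Step 2: Sum ranks within each group.
R_1 = 32 (n_1 = 5)
R_2 = 44 (n_2 = 4)
R_3 = 27 (n_3 = 3)
R_4 = 17 (n_4 = 3)
Step 3: H = 12/(N(N+1)) * sum(R_i^2/n_i) - 3(N+1)
     = 12/(15*16) * (32^2/5 + 44^2/4 + 27^2/3 + 17^2/3) - 3*16
     = 0.050000 * 1028.13 - 48
     = 3.406667.
Step 4: Ties present; correction factor C = 1 - 12/(15^3 - 15) = 0.996429. Corrected H = 3.406667 / 0.996429 = 3.418877.
Step 5: Under H0, H ~ chi^2(3); p-value = 0.331437.
Step 6: alpha = 0.1. fail to reject H0.

H = 3.4189, df = 3, p = 0.331437, fail to reject H0.


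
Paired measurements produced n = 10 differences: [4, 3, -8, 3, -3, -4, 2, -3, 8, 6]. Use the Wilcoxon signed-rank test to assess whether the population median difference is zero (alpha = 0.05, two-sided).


Step 1: Drop any zero differences (none here) and take |d_i|.
|d| = [4, 3, 8, 3, 3, 4, 2, 3, 8, 6]
Step 2: Midrank |d_i| (ties get averaged ranks).
ranks: |4|->6.5, |3|->3.5, |8|->9.5, |3|->3.5, |3|->3.5, |4|->6.5, |2|->1, |3|->3.5, |8|->9.5, |6|->8
Step 3: Attach original signs; sum ranks with positive sign and with negative sign.
W+ = 6.5 + 3.5 + 3.5 + 1 + 9.5 + 8 = 32
W- = 9.5 + 3.5 + 6.5 + 3.5 = 23
(Check: W+ + W- = 55 should equal n(n+1)/2 = 55.)
Step 4: Test statistic W = min(W+, W-) = 23.
Step 5: Ties in |d|, so use the tie-corrected normal approximation.
        E[W] = n(n+1)/4 = 10*11/4 = 27.5.
        Tie groups: |d|=3 (t=4), |d|=4 (t=2), |d|=8 (t=2); sum(t^3 - t) = 72.
        Var[W] = n(n+1)(2n+1)/24 - sum(t^3-t)/48 = 2310/24 - 72/48 = 94.75.
        z = (W - E[W]) / sqrt(Var[W]) = (23 - 27.5) / 9.7340 = -0.4623.
        Two-sided p = 2*Phi(z) = 0.643867.
Step 6: alpha = 0.05. fail to reject H0.

W+ = 32, W- = 23, W = min = 23, p = 0.643867, fail to reject H0.


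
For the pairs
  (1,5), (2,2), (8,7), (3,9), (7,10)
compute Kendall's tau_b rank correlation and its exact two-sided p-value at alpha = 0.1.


Step 1: Enumerate the 10 unordered pairs (i,j) with i<j and classify each by sign(x_j-x_i) * sign(y_j-y_i).
  (1,2):dx=+1,dy=-3->D; (1,3):dx=+7,dy=+2->C; (1,4):dx=+2,dy=+4->C; (1,5):dx=+6,dy=+5->C
  (2,3):dx=+6,dy=+5->C; (2,4):dx=+1,dy=+7->C; (2,5):dx=+5,dy=+8->C; (3,4):dx=-5,dy=+2->D
  (3,5):dx=-1,dy=+3->D; (4,5):dx=+4,dy=+1->C
Step 2: C = 7, D = 3, total pairs = 10.
Step 3: tau = (C - D)/(n(n-1)/2) = (7 - 3)/10 = 0.400000.
Step 4: Exact two-sided p-value (enumerate n! = 120 permutations of y under H0): p = 0.483333.
Step 5: alpha = 0.1. fail to reject H0.

tau_b = 0.4000 (C=7, D=3), p = 0.483333, fail to reject H0.


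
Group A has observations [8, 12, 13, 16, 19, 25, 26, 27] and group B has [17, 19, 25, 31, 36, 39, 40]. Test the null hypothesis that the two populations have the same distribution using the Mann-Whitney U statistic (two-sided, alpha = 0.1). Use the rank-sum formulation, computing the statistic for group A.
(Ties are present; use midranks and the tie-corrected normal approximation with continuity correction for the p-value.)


Step 1: Combine and sort all 15 observations; assign midranks.
sorted (value, group): (8,X), (12,X), (13,X), (16,X), (17,Y), (19,X), (19,Y), (25,X), (25,Y), (26,X), (27,X), (31,Y), (36,Y), (39,Y), (40,Y)
ranks: 8->1, 12->2, 13->3, 16->4, 17->5, 19->6.5, 19->6.5, 25->8.5, 25->8.5, 26->10, 27->11, 31->12, 36->13, 39->14, 40->15
Step 2: Rank sum for X: R1 = 1 + 2 + 3 + 4 + 6.5 + 8.5 + 10 + 11 = 46.
Step 3: U_X = R1 - n1(n1+1)/2 = 46 - 8*9/2 = 46 - 36 = 10.
       U_Y = n1*n2 - U_X = 56 - 10 = 46.
Step 4: Ties are present, so use the tie-corrected normal approximation (with continuity correction) for the p-value.
Step 5: p-value = 0.042473; compare to alpha = 0.1. reject H0.

U_X = 10, p = 0.042473, reject H0 at alpha = 0.1.


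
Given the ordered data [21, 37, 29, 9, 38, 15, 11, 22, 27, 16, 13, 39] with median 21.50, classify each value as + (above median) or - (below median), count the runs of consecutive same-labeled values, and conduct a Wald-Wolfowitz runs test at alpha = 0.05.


Step 1: Compute median = 21.50; label A = above, B = below.
Labels in order: BAABABBAABBA  (n_A = 6, n_B = 6)
Step 2: Count runs R = 8.
Step 3: Under H0 (random ordering), E[R] = 2*n_A*n_B/(n_A+n_B) + 1 = 2*6*6/12 + 1 = 7.0000.
        Var[R] = 2*n_A*n_B*(2*n_A*n_B - n_A - n_B) / ((n_A+n_B)^2 * (n_A+n_B-1)) = 4320/1584 = 2.7273.
        SD[R] = 1.6514.
Step 4: Continuity-corrected z = (R - 0.5 - E[R]) / SD[R] = (8 - 0.5 - 7.0000) / 1.6514 = 0.3028.
Step 5: Two-sided p-value via normal approximation = 2*(1 - Phi(|z|)) = 0.762069.
Step 6: alpha = 0.05. fail to reject H0.

R = 8, z = 0.3028, p = 0.762069, fail to reject H0.


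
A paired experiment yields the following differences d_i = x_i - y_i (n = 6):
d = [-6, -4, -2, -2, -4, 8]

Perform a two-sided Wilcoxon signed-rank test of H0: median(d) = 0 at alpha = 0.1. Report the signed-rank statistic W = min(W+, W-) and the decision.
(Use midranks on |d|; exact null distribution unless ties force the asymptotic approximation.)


Step 1: Drop any zero differences (none here) and take |d_i|.
|d| = [6, 4, 2, 2, 4, 8]
Step 2: Midrank |d_i| (ties get averaged ranks).
ranks: |6|->5, |4|->3.5, |2|->1.5, |2|->1.5, |4|->3.5, |8|->6
Step 3: Attach original signs; sum ranks with positive sign and with negative sign.
W+ = 6 = 6
W- = 5 + 3.5 + 1.5 + 1.5 + 3.5 = 15
(Check: W+ + W- = 21 should equal n(n+1)/2 = 21.)
Step 4: Test statistic W = min(W+, W-) = 6.
Step 5: Ties in |d|, so use the tie-corrected normal approximation.
        E[W] = n(n+1)/4 = 6*7/4 = 10.5.
        Tie groups: |d|=2 (t=2), |d|=4 (t=2); sum(t^3 - t) = 12.
        Var[W] = n(n+1)(2n+1)/24 - sum(t^3-t)/48 = 546/24 - 12/48 = 22.5.
        z = (W - E[W]) / sqrt(Var[W]) = (6 - 10.5) / 4.7434 = -0.9487.
        Two-sided p = 2*Phi(z) = 0.342782.
Step 6: alpha = 0.1. fail to reject H0.

W+ = 6, W- = 15, W = min = 6, p = 0.342782, fail to reject H0.


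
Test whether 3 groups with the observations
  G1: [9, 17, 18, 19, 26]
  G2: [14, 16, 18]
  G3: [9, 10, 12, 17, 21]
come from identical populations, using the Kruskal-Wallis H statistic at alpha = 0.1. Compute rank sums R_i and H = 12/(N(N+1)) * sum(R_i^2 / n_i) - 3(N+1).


Step 1: Combine all N = 13 observations and assign midranks.
sorted (value, group, rank): (9,G1,1.5), (9,G3,1.5), (10,G3,3), (12,G3,4), (14,G2,5), (16,G2,6), (17,G1,7.5), (17,G3,7.5), (18,G1,9.5), (18,G2,9.5), (19,G1,11), (21,G3,12), (26,G1,13)
Step 2: Sum ranks within each group.
R_1 = 42.5 (n_1 = 5)
R_2 = 20.5 (n_2 = 3)
R_3 = 28 (n_3 = 5)
Step 3: H = 12/(N(N+1)) * sum(R_i^2/n_i) - 3(N+1)
     = 12/(13*14) * (42.5^2/5 + 20.5^2/3 + 28^2/5) - 3*14
     = 0.065934 * 658.133 - 42
     = 1.393407.
Step 4: Ties present; correction factor C = 1 - 18/(13^3 - 13) = 0.991758. Corrected H = 1.393407 / 0.991758 = 1.404986.
Step 5: Under H0, H ~ chi^2(2); p-value = 0.495349.
Step 6: alpha = 0.1. fail to reject H0.

H = 1.4050, df = 2, p = 0.495349, fail to reject H0.


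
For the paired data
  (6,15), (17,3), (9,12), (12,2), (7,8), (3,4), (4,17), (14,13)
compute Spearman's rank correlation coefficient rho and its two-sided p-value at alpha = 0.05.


Step 1: Rank x and y separately (midranks; no ties here).
rank(x): 6->3, 17->8, 9->5, 12->6, 7->4, 3->1, 4->2, 14->7
rank(y): 15->7, 3->2, 12->5, 2->1, 8->4, 4->3, 17->8, 13->6
Step 2: d_i = R_x(i) - R_y(i); compute d_i^2.
  (3-7)^2=16, (8-2)^2=36, (5-5)^2=0, (6-1)^2=25, (4-4)^2=0, (1-3)^2=4, (2-8)^2=36, (7-6)^2=1
sum(d^2) = 118.
Step 3: rho = 1 - 6*118 / (8*(8^2 - 1)) = 1 - 708/504 = -0.404762.
Step 4: Under H0, t = rho * sqrt((n-2)/(1-rho^2)) = -1.0842 ~ t(6).
Step 5: Two-sided p-value from the t-distribution with 6 df = 0.319889.
Step 6: alpha = 0.05. fail to reject H0.

rho = -0.4048, p = 0.319889, fail to reject H0 at alpha = 0.05.


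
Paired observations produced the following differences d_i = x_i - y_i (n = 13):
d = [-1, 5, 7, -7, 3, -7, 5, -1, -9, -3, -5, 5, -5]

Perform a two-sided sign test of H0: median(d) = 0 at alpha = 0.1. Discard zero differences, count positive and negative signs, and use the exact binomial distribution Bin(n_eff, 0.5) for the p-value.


Step 1: Discard zero differences. Original n = 13; n_eff = number of nonzero differences = 13.
Nonzero differences (with sign): -1, +5, +7, -7, +3, -7, +5, -1, -9, -3, -5, +5, -5
Step 2: Count signs: positive = 5, negative = 8.
Step 3: Under H0: P(positive) = 0.5, so the number of positives S ~ Bin(13, 0.5).
Step 4: Two-sided exact p-value = sum of Bin(13,0.5) probabilities at or below the observed probability = 0.581055.
Step 5: alpha = 0.1. fail to reject H0.

n_eff = 13, pos = 5, neg = 8, p = 0.581055, fail to reject H0.


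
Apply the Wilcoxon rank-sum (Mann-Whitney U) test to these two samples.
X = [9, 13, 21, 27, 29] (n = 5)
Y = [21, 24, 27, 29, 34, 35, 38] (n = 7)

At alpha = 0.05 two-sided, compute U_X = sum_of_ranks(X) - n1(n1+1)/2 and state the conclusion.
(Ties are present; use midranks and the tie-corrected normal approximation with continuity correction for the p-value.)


Step 1: Combine and sort all 12 observations; assign midranks.
sorted (value, group): (9,X), (13,X), (21,X), (21,Y), (24,Y), (27,X), (27,Y), (29,X), (29,Y), (34,Y), (35,Y), (38,Y)
ranks: 9->1, 13->2, 21->3.5, 21->3.5, 24->5, 27->6.5, 27->6.5, 29->8.5, 29->8.5, 34->10, 35->11, 38->12
Step 2: Rank sum for X: R1 = 1 + 2 + 3.5 + 6.5 + 8.5 = 21.5.
Step 3: U_X = R1 - n1(n1+1)/2 = 21.5 - 5*6/2 = 21.5 - 15 = 6.5.
       U_Y = n1*n2 - U_X = 35 - 6.5 = 28.5.
Step 4: Ties are present, so use the tie-corrected normal approximation (with continuity correction) for the p-value.
Step 5: p-value = 0.086490; compare to alpha = 0.05. fail to reject H0.

U_X = 6.5, p = 0.086490, fail to reject H0 at alpha = 0.05.


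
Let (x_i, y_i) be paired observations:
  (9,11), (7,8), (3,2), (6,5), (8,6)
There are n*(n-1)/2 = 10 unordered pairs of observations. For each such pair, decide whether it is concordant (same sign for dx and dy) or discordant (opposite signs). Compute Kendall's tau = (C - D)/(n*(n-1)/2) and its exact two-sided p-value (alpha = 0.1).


Step 1: Enumerate the 10 unordered pairs (i,j) with i<j and classify each by sign(x_j-x_i) * sign(y_j-y_i).
  (1,2):dx=-2,dy=-3->C; (1,3):dx=-6,dy=-9->C; (1,4):dx=-3,dy=-6->C; (1,5):dx=-1,dy=-5->C
  (2,3):dx=-4,dy=-6->C; (2,4):dx=-1,dy=-3->C; (2,5):dx=+1,dy=-2->D; (3,4):dx=+3,dy=+3->C
  (3,5):dx=+5,dy=+4->C; (4,5):dx=+2,dy=+1->C
Step 2: C = 9, D = 1, total pairs = 10.
Step 3: tau = (C - D)/(n(n-1)/2) = (9 - 1)/10 = 0.800000.
Step 4: Exact two-sided p-value (enumerate n! = 120 permutations of y under H0): p = 0.083333.
Step 5: alpha = 0.1. reject H0.

tau_b = 0.8000 (C=9, D=1), p = 0.083333, reject H0.


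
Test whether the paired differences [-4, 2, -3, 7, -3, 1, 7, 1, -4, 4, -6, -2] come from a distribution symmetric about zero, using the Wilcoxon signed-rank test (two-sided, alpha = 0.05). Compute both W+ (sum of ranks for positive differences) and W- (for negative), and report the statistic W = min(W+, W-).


Step 1: Drop any zero differences (none here) and take |d_i|.
|d| = [4, 2, 3, 7, 3, 1, 7, 1, 4, 4, 6, 2]
Step 2: Midrank |d_i| (ties get averaged ranks).
ranks: |4|->8, |2|->3.5, |3|->5.5, |7|->11.5, |3|->5.5, |1|->1.5, |7|->11.5, |1|->1.5, |4|->8, |4|->8, |6|->10, |2|->3.5
Step 3: Attach original signs; sum ranks with positive sign and with negative sign.
W+ = 3.5 + 11.5 + 1.5 + 11.5 + 1.5 + 8 = 37.5
W- = 8 + 5.5 + 5.5 + 8 + 10 + 3.5 = 40.5
(Check: W+ + W- = 78 should equal n(n+1)/2 = 78.)
Step 4: Test statistic W = min(W+, W-) = 37.5.
Step 5: Ties in |d|, so use the tie-corrected normal approximation.
        E[W] = n(n+1)/4 = 12*13/4 = 39.
        Tie groups: |d|=1 (t=2), |d|=2 (t=2), |d|=3 (t=2), |d|=4 (t=3), |d|=7 (t=2); sum(t^3 - t) = 48.
        Var[W] = n(n+1)(2n+1)/24 - sum(t^3-t)/48 = 3900/24 - 48/48 = 161.5.
        z = (W - E[W]) / sqrt(Var[W]) = (37.5 - 39) / 12.7083 = -0.1180.
        Two-sided p = 2*Phi(z) = 0.906041.
Step 6: alpha = 0.05. fail to reject H0.

W+ = 37.5, W- = 40.5, W = min = 37.5, p = 0.906041, fail to reject H0.


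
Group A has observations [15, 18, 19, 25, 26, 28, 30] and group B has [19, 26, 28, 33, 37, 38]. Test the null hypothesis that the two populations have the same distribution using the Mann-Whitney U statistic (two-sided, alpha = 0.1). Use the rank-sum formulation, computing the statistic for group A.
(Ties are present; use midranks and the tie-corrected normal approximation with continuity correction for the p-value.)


Step 1: Combine and sort all 13 observations; assign midranks.
sorted (value, group): (15,X), (18,X), (19,X), (19,Y), (25,X), (26,X), (26,Y), (28,X), (28,Y), (30,X), (33,Y), (37,Y), (38,Y)
ranks: 15->1, 18->2, 19->3.5, 19->3.5, 25->5, 26->6.5, 26->6.5, 28->8.5, 28->8.5, 30->10, 33->11, 37->12, 38->13
Step 2: Rank sum for X: R1 = 1 + 2 + 3.5 + 5 + 6.5 + 8.5 + 10 = 36.5.
Step 3: U_X = R1 - n1(n1+1)/2 = 36.5 - 7*8/2 = 36.5 - 28 = 8.5.
       U_Y = n1*n2 - U_X = 42 - 8.5 = 33.5.
Step 4: Ties are present, so use the tie-corrected normal approximation (with continuity correction) for the p-value.
Step 5: p-value = 0.085179; compare to alpha = 0.1. reject H0.

U_X = 8.5, p = 0.085179, reject H0 at alpha = 0.1.


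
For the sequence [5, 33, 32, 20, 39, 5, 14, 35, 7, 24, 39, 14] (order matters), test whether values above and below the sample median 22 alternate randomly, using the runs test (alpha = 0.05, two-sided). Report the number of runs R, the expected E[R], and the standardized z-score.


Step 1: Compute median = 22; label A = above, B = below.
Labels in order: BAABABBABAAB  (n_A = 6, n_B = 6)
Step 2: Count runs R = 9.
Step 3: Under H0 (random ordering), E[R] = 2*n_A*n_B/(n_A+n_B) + 1 = 2*6*6/12 + 1 = 7.0000.
        Var[R] = 2*n_A*n_B*(2*n_A*n_B - n_A - n_B) / ((n_A+n_B)^2 * (n_A+n_B-1)) = 4320/1584 = 2.7273.
        SD[R] = 1.6514.
Step 4: Continuity-corrected z = (R - 0.5 - E[R]) / SD[R] = (9 - 0.5 - 7.0000) / 1.6514 = 0.9083.
Step 5: Two-sided p-value via normal approximation = 2*(1 - Phi(|z|)) = 0.363722.
Step 6: alpha = 0.05. fail to reject H0.

R = 9, z = 0.9083, p = 0.363722, fail to reject H0.


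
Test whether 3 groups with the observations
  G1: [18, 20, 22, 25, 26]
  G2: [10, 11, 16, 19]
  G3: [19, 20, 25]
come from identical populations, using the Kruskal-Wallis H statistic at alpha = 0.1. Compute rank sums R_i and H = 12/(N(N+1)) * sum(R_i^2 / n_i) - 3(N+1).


Step 1: Combine all N = 12 observations and assign midranks.
sorted (value, group, rank): (10,G2,1), (11,G2,2), (16,G2,3), (18,G1,4), (19,G2,5.5), (19,G3,5.5), (20,G1,7.5), (20,G3,7.5), (22,G1,9), (25,G1,10.5), (25,G3,10.5), (26,G1,12)
Step 2: Sum ranks within each group.
R_1 = 43 (n_1 = 5)
R_2 = 11.5 (n_2 = 4)
R_3 = 23.5 (n_3 = 3)
Step 3: H = 12/(N(N+1)) * sum(R_i^2/n_i) - 3(N+1)
     = 12/(12*13) * (43^2/5 + 11.5^2/4 + 23.5^2/3) - 3*13
     = 0.076923 * 586.946 - 39
     = 6.149679.
Step 4: Ties present; correction factor C = 1 - 18/(12^3 - 12) = 0.989510. Corrected H = 6.149679 / 0.989510 = 6.214870.
Step 5: Under H0, H ~ chi^2(2); p-value = 0.044715.
Step 6: alpha = 0.1. reject H0.

H = 6.2149, df = 2, p = 0.044715, reject H0.


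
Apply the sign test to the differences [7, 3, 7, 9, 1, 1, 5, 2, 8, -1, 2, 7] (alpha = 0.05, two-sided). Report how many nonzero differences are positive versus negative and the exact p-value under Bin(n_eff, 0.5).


Step 1: Discard zero differences. Original n = 12; n_eff = number of nonzero differences = 12.
Nonzero differences (with sign): +7, +3, +7, +9, +1, +1, +5, +2, +8, -1, +2, +7
Step 2: Count signs: positive = 11, negative = 1.
Step 3: Under H0: P(positive) = 0.5, so the number of positives S ~ Bin(12, 0.5).
Step 4: Two-sided exact p-value = sum of Bin(12,0.5) probabilities at or below the observed probability = 0.006348.
Step 5: alpha = 0.05. reject H0.

n_eff = 12, pos = 11, neg = 1, p = 0.006348, reject H0.


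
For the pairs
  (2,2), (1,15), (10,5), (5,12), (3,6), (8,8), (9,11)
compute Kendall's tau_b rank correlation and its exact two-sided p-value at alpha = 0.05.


Step 1: Enumerate the 21 unordered pairs (i,j) with i<j and classify each by sign(x_j-x_i) * sign(y_j-y_i).
  (1,2):dx=-1,dy=+13->D; (1,3):dx=+8,dy=+3->C; (1,4):dx=+3,dy=+10->C; (1,5):dx=+1,dy=+4->C
  (1,6):dx=+6,dy=+6->C; (1,7):dx=+7,dy=+9->C; (2,3):dx=+9,dy=-10->D; (2,4):dx=+4,dy=-3->D
  (2,5):dx=+2,dy=-9->D; (2,6):dx=+7,dy=-7->D; (2,7):dx=+8,dy=-4->D; (3,4):dx=-5,dy=+7->D
  (3,5):dx=-7,dy=+1->D; (3,6):dx=-2,dy=+3->D; (3,7):dx=-1,dy=+6->D; (4,5):dx=-2,dy=-6->C
  (4,6):dx=+3,dy=-4->D; (4,7):dx=+4,dy=-1->D; (5,6):dx=+5,dy=+2->C; (5,7):dx=+6,dy=+5->C
  (6,7):dx=+1,dy=+3->C
Step 2: C = 9, D = 12, total pairs = 21.
Step 3: tau = (C - D)/(n(n-1)/2) = (9 - 12)/21 = -0.142857.
Step 4: Exact two-sided p-value (enumerate n! = 5040 permutations of y under H0): p = 0.772619.
Step 5: alpha = 0.05. fail to reject H0.

tau_b = -0.1429 (C=9, D=12), p = 0.772619, fail to reject H0.


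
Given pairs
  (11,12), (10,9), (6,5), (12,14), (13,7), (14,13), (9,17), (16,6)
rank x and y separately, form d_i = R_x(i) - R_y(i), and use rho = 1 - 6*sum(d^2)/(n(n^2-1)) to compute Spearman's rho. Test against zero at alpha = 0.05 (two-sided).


Step 1: Rank x and y separately (midranks; no ties here).
rank(x): 11->4, 10->3, 6->1, 12->5, 13->6, 14->7, 9->2, 16->8
rank(y): 12->5, 9->4, 5->1, 14->7, 7->3, 13->6, 17->8, 6->2
Step 2: d_i = R_x(i) - R_y(i); compute d_i^2.
  (4-5)^2=1, (3-4)^2=1, (1-1)^2=0, (5-7)^2=4, (6-3)^2=9, (7-6)^2=1, (2-8)^2=36, (8-2)^2=36
sum(d^2) = 88.
Step 3: rho = 1 - 6*88 / (8*(8^2 - 1)) = 1 - 528/504 = -0.047619.
Step 4: Under H0, t = rho * sqrt((n-2)/(1-rho^2)) = -0.1168 ~ t(6).
Step 5: Two-sided p-value from the t-distribution with 6 df = 0.910849.
Step 6: alpha = 0.05. fail to reject H0.

rho = -0.0476, p = 0.910849, fail to reject H0 at alpha = 0.05.


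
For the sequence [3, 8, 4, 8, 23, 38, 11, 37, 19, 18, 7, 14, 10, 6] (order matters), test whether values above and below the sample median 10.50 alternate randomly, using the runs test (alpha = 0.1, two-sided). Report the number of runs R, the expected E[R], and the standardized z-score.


Step 1: Compute median = 10.50; label A = above, B = below.
Labels in order: BBBBAAAAAABABB  (n_A = 7, n_B = 7)
Step 2: Count runs R = 5.
Step 3: Under H0 (random ordering), E[R] = 2*n_A*n_B/(n_A+n_B) + 1 = 2*7*7/14 + 1 = 8.0000.
        Var[R] = 2*n_A*n_B*(2*n_A*n_B - n_A - n_B) / ((n_A+n_B)^2 * (n_A+n_B-1)) = 8232/2548 = 3.2308.
        SD[R] = 1.7974.
Step 4: Continuity-corrected z = (R + 0.5 - E[R]) / SD[R] = (5 + 0.5 - 8.0000) / 1.7974 = -1.3909.
Step 5: Two-sided p-value via normal approximation = 2*(1 - Phi(|z|)) = 0.164264.
Step 6: alpha = 0.1. fail to reject H0.

R = 5, z = -1.3909, p = 0.164264, fail to reject H0.


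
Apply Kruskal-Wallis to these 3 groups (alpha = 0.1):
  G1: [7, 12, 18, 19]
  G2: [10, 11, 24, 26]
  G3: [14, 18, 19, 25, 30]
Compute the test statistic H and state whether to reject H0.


Step 1: Combine all N = 13 observations and assign midranks.
sorted (value, group, rank): (7,G1,1), (10,G2,2), (11,G2,3), (12,G1,4), (14,G3,5), (18,G1,6.5), (18,G3,6.5), (19,G1,8.5), (19,G3,8.5), (24,G2,10), (25,G3,11), (26,G2,12), (30,G3,13)
Step 2: Sum ranks within each group.
R_1 = 20 (n_1 = 4)
R_2 = 27 (n_2 = 4)
R_3 = 44 (n_3 = 5)
Step 3: H = 12/(N(N+1)) * sum(R_i^2/n_i) - 3(N+1)
     = 12/(13*14) * (20^2/4 + 27^2/4 + 44^2/5) - 3*14
     = 0.065934 * 669.45 - 42
     = 2.139560.
Step 4: Ties present; correction factor C = 1 - 12/(13^3 - 13) = 0.994505. Corrected H = 2.139560 / 0.994505 = 2.151381.
Step 5: Under H0, H ~ chi^2(2); p-value = 0.341062.
Step 6: alpha = 0.1. fail to reject H0.

H = 2.1514, df = 2, p = 0.341062, fail to reject H0.


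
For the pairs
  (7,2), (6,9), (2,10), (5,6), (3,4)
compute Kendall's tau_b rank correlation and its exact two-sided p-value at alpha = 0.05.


Step 1: Enumerate the 10 unordered pairs (i,j) with i<j and classify each by sign(x_j-x_i) * sign(y_j-y_i).
  (1,2):dx=-1,dy=+7->D; (1,3):dx=-5,dy=+8->D; (1,4):dx=-2,dy=+4->D; (1,5):dx=-4,dy=+2->D
  (2,3):dx=-4,dy=+1->D; (2,4):dx=-1,dy=-3->C; (2,5):dx=-3,dy=-5->C; (3,4):dx=+3,dy=-4->D
  (3,5):dx=+1,dy=-6->D; (4,5):dx=-2,dy=-2->C
Step 2: C = 3, D = 7, total pairs = 10.
Step 3: tau = (C - D)/(n(n-1)/2) = (3 - 7)/10 = -0.400000.
Step 4: Exact two-sided p-value (enumerate n! = 120 permutations of y under H0): p = 0.483333.
Step 5: alpha = 0.05. fail to reject H0.

tau_b = -0.4000 (C=3, D=7), p = 0.483333, fail to reject H0.


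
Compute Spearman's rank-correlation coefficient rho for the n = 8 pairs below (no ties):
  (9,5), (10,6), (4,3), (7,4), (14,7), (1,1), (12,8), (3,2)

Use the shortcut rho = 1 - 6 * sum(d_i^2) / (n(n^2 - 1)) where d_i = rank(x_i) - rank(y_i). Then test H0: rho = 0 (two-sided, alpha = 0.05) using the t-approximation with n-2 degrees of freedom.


Step 1: Rank x and y separately (midranks; no ties here).
rank(x): 9->5, 10->6, 4->3, 7->4, 14->8, 1->1, 12->7, 3->2
rank(y): 5->5, 6->6, 3->3, 4->4, 7->7, 1->1, 8->8, 2->2
Step 2: d_i = R_x(i) - R_y(i); compute d_i^2.
  (5-5)^2=0, (6-6)^2=0, (3-3)^2=0, (4-4)^2=0, (8-7)^2=1, (1-1)^2=0, (7-8)^2=1, (2-2)^2=0
sum(d^2) = 2.
Step 3: rho = 1 - 6*2 / (8*(8^2 - 1)) = 1 - 12/504 = 0.976190.
Step 4: Under H0, t = rho * sqrt((n-2)/(1-rho^2)) = 11.0235 ~ t(6).
Step 5: Two-sided p-value from the t-distribution with 6 df = 0.000033.
Step 6: alpha = 0.05. reject H0.

rho = 0.9762, p = 0.000033, reject H0 at alpha = 0.05.


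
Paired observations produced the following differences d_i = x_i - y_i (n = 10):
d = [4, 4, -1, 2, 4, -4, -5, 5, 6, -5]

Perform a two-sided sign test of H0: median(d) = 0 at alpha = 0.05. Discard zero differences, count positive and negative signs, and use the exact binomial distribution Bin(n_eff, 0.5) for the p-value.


Step 1: Discard zero differences. Original n = 10; n_eff = number of nonzero differences = 10.
Nonzero differences (with sign): +4, +4, -1, +2, +4, -4, -5, +5, +6, -5
Step 2: Count signs: positive = 6, negative = 4.
Step 3: Under H0: P(positive) = 0.5, so the number of positives S ~ Bin(10, 0.5).
Step 4: Two-sided exact p-value = sum of Bin(10,0.5) probabilities at or below the observed probability = 0.753906.
Step 5: alpha = 0.05. fail to reject H0.

n_eff = 10, pos = 6, neg = 4, p = 0.753906, fail to reject H0.


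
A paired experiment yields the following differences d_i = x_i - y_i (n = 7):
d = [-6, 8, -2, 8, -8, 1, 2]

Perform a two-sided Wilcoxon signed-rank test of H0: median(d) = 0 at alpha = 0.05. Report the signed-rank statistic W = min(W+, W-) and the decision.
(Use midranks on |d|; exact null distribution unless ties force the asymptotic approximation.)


Step 1: Drop any zero differences (none here) and take |d_i|.
|d| = [6, 8, 2, 8, 8, 1, 2]
Step 2: Midrank |d_i| (ties get averaged ranks).
ranks: |6|->4, |8|->6, |2|->2.5, |8|->6, |8|->6, |1|->1, |2|->2.5
Step 3: Attach original signs; sum ranks with positive sign and with negative sign.
W+ = 6 + 6 + 1 + 2.5 = 15.5
W- = 4 + 2.5 + 6 = 12.5
(Check: W+ + W- = 28 should equal n(n+1)/2 = 28.)
Step 4: Test statistic W = min(W+, W-) = 12.5.
Step 5: Ties in |d|, so use the tie-corrected normal approximation.
        E[W] = n(n+1)/4 = 7*8/4 = 14.
        Tie groups: |d|=2 (t=2), |d|=8 (t=3); sum(t^3 - t) = 30.
        Var[W] = n(n+1)(2n+1)/24 - sum(t^3-t)/48 = 840/24 - 30/48 = 34.375.
        z = (W - E[W]) / sqrt(Var[W]) = (12.5 - 14) / 5.8630 = -0.2558.
        Two-sided p = 2*Phi(z) = 0.798074.
Step 6: alpha = 0.05. fail to reject H0.

W+ = 15.5, W- = 12.5, W = min = 12.5, p = 0.798074, fail to reject H0.


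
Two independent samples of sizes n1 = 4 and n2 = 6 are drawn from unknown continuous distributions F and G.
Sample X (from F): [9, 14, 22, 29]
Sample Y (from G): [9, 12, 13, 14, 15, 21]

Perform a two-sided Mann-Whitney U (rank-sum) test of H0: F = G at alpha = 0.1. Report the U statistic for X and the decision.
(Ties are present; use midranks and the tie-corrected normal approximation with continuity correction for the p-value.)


Step 1: Combine and sort all 10 observations; assign midranks.
sorted (value, group): (9,X), (9,Y), (12,Y), (13,Y), (14,X), (14,Y), (15,Y), (21,Y), (22,X), (29,X)
ranks: 9->1.5, 9->1.5, 12->3, 13->4, 14->5.5, 14->5.5, 15->7, 21->8, 22->9, 29->10
Step 2: Rank sum for X: R1 = 1.5 + 5.5 + 9 + 10 = 26.
Step 3: U_X = R1 - n1(n1+1)/2 = 26 - 4*5/2 = 26 - 10 = 16.
       U_Y = n1*n2 - U_X = 24 - 16 = 8.
Step 4: Ties are present, so use the tie-corrected normal approximation (with continuity correction) for the p-value.
Step 5: p-value = 0.452793; compare to alpha = 0.1. fail to reject H0.

U_X = 16, p = 0.452793, fail to reject H0 at alpha = 0.1.


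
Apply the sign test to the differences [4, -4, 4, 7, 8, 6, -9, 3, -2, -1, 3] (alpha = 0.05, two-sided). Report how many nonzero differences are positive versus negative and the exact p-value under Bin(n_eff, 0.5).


Step 1: Discard zero differences. Original n = 11; n_eff = number of nonzero differences = 11.
Nonzero differences (with sign): +4, -4, +4, +7, +8, +6, -9, +3, -2, -1, +3
Step 2: Count signs: positive = 7, negative = 4.
Step 3: Under H0: P(positive) = 0.5, so the number of positives S ~ Bin(11, 0.5).
Step 4: Two-sided exact p-value = sum of Bin(11,0.5) probabilities at or below the observed probability = 0.548828.
Step 5: alpha = 0.05. fail to reject H0.

n_eff = 11, pos = 7, neg = 4, p = 0.548828, fail to reject H0.


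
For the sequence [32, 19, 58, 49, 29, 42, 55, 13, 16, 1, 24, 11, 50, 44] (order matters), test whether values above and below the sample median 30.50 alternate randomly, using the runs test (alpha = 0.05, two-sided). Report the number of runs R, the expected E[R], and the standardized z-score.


Step 1: Compute median = 30.50; label A = above, B = below.
Labels in order: ABAABAABBBBBAA  (n_A = 7, n_B = 7)
Step 2: Count runs R = 7.
Step 3: Under H0 (random ordering), E[R] = 2*n_A*n_B/(n_A+n_B) + 1 = 2*7*7/14 + 1 = 8.0000.
        Var[R] = 2*n_A*n_B*(2*n_A*n_B - n_A - n_B) / ((n_A+n_B)^2 * (n_A+n_B-1)) = 8232/2548 = 3.2308.
        SD[R] = 1.7974.
Step 4: Continuity-corrected z = (R + 0.5 - E[R]) / SD[R] = (7 + 0.5 - 8.0000) / 1.7974 = -0.2782.
Step 5: Two-sided p-value via normal approximation = 2*(1 - Phi(|z|)) = 0.780879.
Step 6: alpha = 0.05. fail to reject H0.

R = 7, z = -0.2782, p = 0.780879, fail to reject H0.


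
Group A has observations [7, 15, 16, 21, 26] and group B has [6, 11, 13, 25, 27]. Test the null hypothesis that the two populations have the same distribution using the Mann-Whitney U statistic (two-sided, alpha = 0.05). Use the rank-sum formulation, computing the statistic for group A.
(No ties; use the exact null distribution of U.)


Step 1: Combine and sort all 10 observations; assign midranks.
sorted (value, group): (6,Y), (7,X), (11,Y), (13,Y), (15,X), (16,X), (21,X), (25,Y), (26,X), (27,Y)
ranks: 6->1, 7->2, 11->3, 13->4, 15->5, 16->6, 21->7, 25->8, 26->9, 27->10
Step 2: Rank sum for X: R1 = 2 + 5 + 6 + 7 + 9 = 29.
Step 3: U_X = R1 - n1(n1+1)/2 = 29 - 5*6/2 = 29 - 15 = 14.
       U_Y = n1*n2 - U_X = 25 - 14 = 11.
Step 4: No ties, so the exact null distribution of U (based on enumerating the C(10,5) = 252 equally likely rank assignments) gives the two-sided p-value.
Step 5: p-value = 0.841270; compare to alpha = 0.05. fail to reject H0.

U_X = 14, p = 0.841270, fail to reject H0 at alpha = 0.05.


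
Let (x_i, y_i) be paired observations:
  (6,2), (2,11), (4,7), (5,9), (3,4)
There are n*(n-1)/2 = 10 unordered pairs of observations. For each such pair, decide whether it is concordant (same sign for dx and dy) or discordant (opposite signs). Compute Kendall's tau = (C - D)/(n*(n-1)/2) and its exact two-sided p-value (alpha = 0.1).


Step 1: Enumerate the 10 unordered pairs (i,j) with i<j and classify each by sign(x_j-x_i) * sign(y_j-y_i).
  (1,2):dx=-4,dy=+9->D; (1,3):dx=-2,dy=+5->D; (1,4):dx=-1,dy=+7->D; (1,5):dx=-3,dy=+2->D
  (2,3):dx=+2,dy=-4->D; (2,4):dx=+3,dy=-2->D; (2,5):dx=+1,dy=-7->D; (3,4):dx=+1,dy=+2->C
  (3,5):dx=-1,dy=-3->C; (4,5):dx=-2,dy=-5->C
Step 2: C = 3, D = 7, total pairs = 10.
Step 3: tau = (C - D)/(n(n-1)/2) = (3 - 7)/10 = -0.400000.
Step 4: Exact two-sided p-value (enumerate n! = 120 permutations of y under H0): p = 0.483333.
Step 5: alpha = 0.1. fail to reject H0.

tau_b = -0.4000 (C=3, D=7), p = 0.483333, fail to reject H0.


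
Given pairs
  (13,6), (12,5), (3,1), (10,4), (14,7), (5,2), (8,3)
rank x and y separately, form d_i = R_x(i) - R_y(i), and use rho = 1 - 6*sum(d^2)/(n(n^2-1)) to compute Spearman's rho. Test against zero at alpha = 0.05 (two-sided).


Step 1: Rank x and y separately (midranks; no ties here).
rank(x): 13->6, 12->5, 3->1, 10->4, 14->7, 5->2, 8->3
rank(y): 6->6, 5->5, 1->1, 4->4, 7->7, 2->2, 3->3
Step 2: d_i = R_x(i) - R_y(i); compute d_i^2.
  (6-6)^2=0, (5-5)^2=0, (1-1)^2=0, (4-4)^2=0, (7-7)^2=0, (2-2)^2=0, (3-3)^2=0
sum(d^2) = 0.
Step 3: rho = 1 - 6*0 / (7*(7^2 - 1)) = 1 - 0/336 = 1.000000.
Step 5: Two-sided p-value from the t-distribution with 5 df = 0.000000.
Step 6: alpha = 0.05. reject H0.

rho = 1.0000, p = 0.000000, reject H0 at alpha = 0.05.


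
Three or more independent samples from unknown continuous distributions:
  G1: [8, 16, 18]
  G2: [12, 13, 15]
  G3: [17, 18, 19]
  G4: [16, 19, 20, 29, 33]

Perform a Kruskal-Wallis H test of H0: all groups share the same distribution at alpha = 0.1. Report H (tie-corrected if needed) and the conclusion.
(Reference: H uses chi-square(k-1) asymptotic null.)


Step 1: Combine all N = 14 observations and assign midranks.
sorted (value, group, rank): (8,G1,1), (12,G2,2), (13,G2,3), (15,G2,4), (16,G1,5.5), (16,G4,5.5), (17,G3,7), (18,G1,8.5), (18,G3,8.5), (19,G3,10.5), (19,G4,10.5), (20,G4,12), (29,G4,13), (33,G4,14)
Step 2: Sum ranks within each group.
R_1 = 15 (n_1 = 3)
R_2 = 9 (n_2 = 3)
R_3 = 26 (n_3 = 3)
R_4 = 55 (n_4 = 5)
Step 3: H = 12/(N(N+1)) * sum(R_i^2/n_i) - 3(N+1)
     = 12/(14*15) * (15^2/3 + 9^2/3 + 26^2/3 + 55^2/5) - 3*15
     = 0.057143 * 932.333 - 45
     = 8.276190.
Step 4: Ties present; correction factor C = 1 - 18/(14^3 - 14) = 0.993407. Corrected H = 8.276190 / 0.993407 = 8.331121.
Step 5: Under H0, H ~ chi^2(3); p-value = 0.039642.
Step 6: alpha = 0.1. reject H0.

H = 8.3311, df = 3, p = 0.039642, reject H0.


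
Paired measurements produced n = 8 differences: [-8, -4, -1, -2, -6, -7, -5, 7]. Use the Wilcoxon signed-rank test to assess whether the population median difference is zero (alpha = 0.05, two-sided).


Step 1: Drop any zero differences (none here) and take |d_i|.
|d| = [8, 4, 1, 2, 6, 7, 5, 7]
Step 2: Midrank |d_i| (ties get averaged ranks).
ranks: |8|->8, |4|->3, |1|->1, |2|->2, |6|->5, |7|->6.5, |5|->4, |7|->6.5
Step 3: Attach original signs; sum ranks with positive sign and with negative sign.
W+ = 6.5 = 6.5
W- = 8 + 3 + 1 + 2 + 5 + 6.5 + 4 = 29.5
(Check: W+ + W- = 36 should equal n(n+1)/2 = 36.)
Step 4: Test statistic W = min(W+, W-) = 6.5.
Step 5: Ties in |d|, so use the tie-corrected normal approximation.
        E[W] = n(n+1)/4 = 8*9/4 = 18.
        Tie groups: |d|=7 (t=2); sum(t^3 - t) = 6.
        Var[W] = n(n+1)(2n+1)/24 - sum(t^3-t)/48 = 1224/24 - 6/48 = 50.875.
        z = (W - E[W]) / sqrt(Var[W]) = (6.5 - 18) / 7.1327 = -1.6123.
        Two-sided p = 2*Phi(z) = 0.106897.
Step 6: alpha = 0.05. fail to reject H0.

W+ = 6.5, W- = 29.5, W = min = 6.5, p = 0.106897, fail to reject H0.


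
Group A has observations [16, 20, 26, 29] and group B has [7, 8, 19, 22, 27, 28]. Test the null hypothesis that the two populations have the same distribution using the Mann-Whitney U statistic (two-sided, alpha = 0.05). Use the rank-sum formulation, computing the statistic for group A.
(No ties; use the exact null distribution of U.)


Step 1: Combine and sort all 10 observations; assign midranks.
sorted (value, group): (7,Y), (8,Y), (16,X), (19,Y), (20,X), (22,Y), (26,X), (27,Y), (28,Y), (29,X)
ranks: 7->1, 8->2, 16->3, 19->4, 20->5, 22->6, 26->7, 27->8, 28->9, 29->10
Step 2: Rank sum for X: R1 = 3 + 5 + 7 + 10 = 25.
Step 3: U_X = R1 - n1(n1+1)/2 = 25 - 4*5/2 = 25 - 10 = 15.
       U_Y = n1*n2 - U_X = 24 - 15 = 9.
Step 4: No ties, so the exact null distribution of U (based on enumerating the C(10,4) = 210 equally likely rank assignments) gives the two-sided p-value.
Step 5: p-value = 0.609524; compare to alpha = 0.05. fail to reject H0.

U_X = 15, p = 0.609524, fail to reject H0 at alpha = 0.05.


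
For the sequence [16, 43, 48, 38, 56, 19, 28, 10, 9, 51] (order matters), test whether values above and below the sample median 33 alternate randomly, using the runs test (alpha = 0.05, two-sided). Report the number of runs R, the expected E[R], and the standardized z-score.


Step 1: Compute median = 33; label A = above, B = below.
Labels in order: BAAAABBBBA  (n_A = 5, n_B = 5)
Step 2: Count runs R = 4.
Step 3: Under H0 (random ordering), E[R] = 2*n_A*n_B/(n_A+n_B) + 1 = 2*5*5/10 + 1 = 6.0000.
        Var[R] = 2*n_A*n_B*(2*n_A*n_B - n_A - n_B) / ((n_A+n_B)^2 * (n_A+n_B-1)) = 2000/900 = 2.2222.
        SD[R] = 1.4907.
Step 4: Continuity-corrected z = (R + 0.5 - E[R]) / SD[R] = (4 + 0.5 - 6.0000) / 1.4907 = -1.0062.
Step 5: Two-sided p-value via normal approximation = 2*(1 - Phi(|z|)) = 0.314305.
Step 6: alpha = 0.05. fail to reject H0.

R = 4, z = -1.0062, p = 0.314305, fail to reject H0.


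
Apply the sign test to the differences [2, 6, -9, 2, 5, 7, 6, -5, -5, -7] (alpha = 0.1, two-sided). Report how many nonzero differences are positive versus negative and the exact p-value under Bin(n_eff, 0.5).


Step 1: Discard zero differences. Original n = 10; n_eff = number of nonzero differences = 10.
Nonzero differences (with sign): +2, +6, -9, +2, +5, +7, +6, -5, -5, -7
Step 2: Count signs: positive = 6, negative = 4.
Step 3: Under H0: P(positive) = 0.5, so the number of positives S ~ Bin(10, 0.5).
Step 4: Two-sided exact p-value = sum of Bin(10,0.5) probabilities at or below the observed probability = 0.753906.
Step 5: alpha = 0.1. fail to reject H0.

n_eff = 10, pos = 6, neg = 4, p = 0.753906, fail to reject H0.
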